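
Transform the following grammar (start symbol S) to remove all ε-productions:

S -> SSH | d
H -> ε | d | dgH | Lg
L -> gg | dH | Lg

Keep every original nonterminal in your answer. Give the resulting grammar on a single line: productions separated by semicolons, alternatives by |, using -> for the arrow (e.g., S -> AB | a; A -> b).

Nullable set: {H}.
S -> SSH: H nullable, giving SS | SSH.
Drop H -> ε.
H -> dgH: H nullable, giving dg | dgH.
L -> dH: H nullable, giving d | dH.
Unchanged (no nullable symbols): S -> d; H -> Lg; H -> d; L -> Lg; L -> gg.

S -> d | SS | SSH; H -> d | Lg | dg | dgH; L -> d | Lg | dH | gg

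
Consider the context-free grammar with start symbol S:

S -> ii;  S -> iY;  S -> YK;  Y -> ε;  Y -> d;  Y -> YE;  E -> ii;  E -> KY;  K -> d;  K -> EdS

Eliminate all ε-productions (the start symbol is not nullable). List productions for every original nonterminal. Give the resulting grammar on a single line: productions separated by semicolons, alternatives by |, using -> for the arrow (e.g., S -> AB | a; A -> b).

S -> K | i | YK | iY | ii; E -> K | KY | ii; K -> d | EdS; Y -> E | d | YE

Nullable set: {Y}.
S -> YK: Y nullable, giving K | YK.
S -> iY: Y nullable, giving i | iY.
E -> KY: Y nullable, giving K | KY.
Drop Y -> ε.
Y -> YE: Y nullable, giving E | YE.
Unchanged (no nullable symbols): S -> ii; E -> ii; K -> EdS; K -> d; Y -> d.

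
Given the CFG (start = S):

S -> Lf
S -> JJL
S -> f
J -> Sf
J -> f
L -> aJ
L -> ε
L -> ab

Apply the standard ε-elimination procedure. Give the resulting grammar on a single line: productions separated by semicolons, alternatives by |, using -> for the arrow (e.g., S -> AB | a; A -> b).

S -> f | JJ | Lf | JJL; J -> f | Sf; L -> aJ | ab

Nullable set: {L}.
S -> JJL: L nullable, giving JJ | JJL.
S -> Lf: L nullable, giving Lf | f.
Drop L -> ε.
Unchanged (no nullable symbols): S -> f; J -> Sf; J -> f; L -> aJ; L -> ab.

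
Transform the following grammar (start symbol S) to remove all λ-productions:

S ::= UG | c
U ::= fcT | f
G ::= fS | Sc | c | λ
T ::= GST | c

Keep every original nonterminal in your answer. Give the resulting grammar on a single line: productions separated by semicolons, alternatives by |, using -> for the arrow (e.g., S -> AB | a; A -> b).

Nullable set: {G}.
S -> UG: G nullable, giving U | UG.
Drop G -> λ.
T -> GST: G nullable, giving GST | ST.
Unchanged (no nullable symbols): S -> c; G -> Sc; G -> c; G -> fS; T -> c; U -> f; U -> fcT.

S -> U | c | UG; G -> c | Sc | fS; T -> c | ST | GST; U -> f | fcT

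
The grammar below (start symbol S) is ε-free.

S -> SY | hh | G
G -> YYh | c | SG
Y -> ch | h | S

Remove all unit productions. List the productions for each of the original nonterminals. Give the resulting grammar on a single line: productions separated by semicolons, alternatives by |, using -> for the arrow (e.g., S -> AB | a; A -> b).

Unit productions: S->G, Y->S.
Unit pairs (A ⇒* B via units): (S,G), (Y,G), (Y,S).
S: inherits non-unit rules of {G, S} → SG | SY | YYh | c | hh.
G: inherits non-unit rules of {G} → SG | YYh | c.
Y: inherits non-unit rules of {G, S, Y} → SG | SY | YYh | c | ch | h | hh.

S -> c | SG | SY | hh | YYh; G -> c | SG | YYh; Y -> c | h | SG | SY | ch | hh | YYh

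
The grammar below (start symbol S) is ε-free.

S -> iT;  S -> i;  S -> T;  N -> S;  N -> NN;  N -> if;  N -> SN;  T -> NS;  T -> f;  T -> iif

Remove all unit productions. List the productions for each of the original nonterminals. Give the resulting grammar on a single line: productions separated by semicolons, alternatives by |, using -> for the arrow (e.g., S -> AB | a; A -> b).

S -> f | i | NS | iT | iif; N -> f | i | NN | NS | SN | iT | if | iif; T -> f | NS | iif

Unit productions: N->S, S->T.
Unit pairs (A ⇒* B via units): (N,S), (N,T), (S,T).
S: inherits non-unit rules of {S, T} → NS | f | i | iT | iif.
N: inherits non-unit rules of {N, S, T} → NN | NS | SN | f | i | iT | if | iif.
T: inherits non-unit rules of {T} → NS | f | iif.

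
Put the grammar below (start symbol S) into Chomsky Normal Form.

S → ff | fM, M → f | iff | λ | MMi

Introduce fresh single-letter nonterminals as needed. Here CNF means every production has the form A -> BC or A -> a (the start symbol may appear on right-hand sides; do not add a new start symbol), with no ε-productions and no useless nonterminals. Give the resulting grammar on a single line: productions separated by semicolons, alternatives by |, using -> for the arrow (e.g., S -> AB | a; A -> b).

S -> f | BB | BM; A -> i; B -> f; C -> BB; D -> MA; M -> f | i | AC | MA | MD

Nullable: {M}; after ε-elimination: S -> f | fM | ff; M -> f | i | Mi | MMi | iff.
No unit productions to eliminate.
TERM: introduce B -> f, A -> i and substitute in every rule of length ≥2.
BIN: M -> ABB becomes M -> AC, C -> BB; M -> MMA becomes M -> MD, D -> MA.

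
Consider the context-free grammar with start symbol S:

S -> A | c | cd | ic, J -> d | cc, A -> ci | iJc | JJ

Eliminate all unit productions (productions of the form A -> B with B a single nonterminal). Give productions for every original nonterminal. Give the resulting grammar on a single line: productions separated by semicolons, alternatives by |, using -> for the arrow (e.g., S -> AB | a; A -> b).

S -> c | JJ | cd | ci | ic | iJc; A -> JJ | ci | iJc; J -> d | cc

Unit productions: S->A.
Unit pairs (A ⇒* B via units): (S,A).
S: inherits non-unit rules of {A, S} → JJ | c | cd | ci | iJc | ic.
A: inherits non-unit rules of {A} → JJ | ci | iJc.
J: inherits non-unit rules of {J} → cc | d.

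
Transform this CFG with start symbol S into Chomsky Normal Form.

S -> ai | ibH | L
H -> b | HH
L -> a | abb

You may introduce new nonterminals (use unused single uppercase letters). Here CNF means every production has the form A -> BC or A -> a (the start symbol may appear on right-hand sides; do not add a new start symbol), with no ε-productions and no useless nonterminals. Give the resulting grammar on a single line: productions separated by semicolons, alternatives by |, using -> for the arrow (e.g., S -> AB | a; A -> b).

No ε-productions.
After unit-elimination: S -> a | ai | abb | ibH; H -> b | HH; L -> a | abb.
TERM: introduce A -> a, B -> b, C -> i and substitute in every rule of length ≥2.
BIN: L -> ABB becomes L -> AD, D -> BB; S -> ABB becomes S -> AE, E -> BB; S -> CBH becomes S -> CF, F -> BH.
Drop unreachable/unproductive: L.

S -> a | AC | AE | CF; A -> a; B -> b; C -> i; E -> BB; F -> BH; H -> b | HH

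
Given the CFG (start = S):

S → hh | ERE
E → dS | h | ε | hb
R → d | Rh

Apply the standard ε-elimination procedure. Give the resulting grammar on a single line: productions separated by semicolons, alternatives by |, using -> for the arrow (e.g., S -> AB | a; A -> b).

S -> R | ER | RE | hh | ERE; E -> h | dS | hb; R -> d | Rh

Nullable set: {E}.
S -> ERE: E, E nullable, giving ER | ERE | R | RE.
Drop E -> ε.
Unchanged (no nullable symbols): S -> hh; E -> dS; E -> h; E -> hb; R -> Rh; R -> d.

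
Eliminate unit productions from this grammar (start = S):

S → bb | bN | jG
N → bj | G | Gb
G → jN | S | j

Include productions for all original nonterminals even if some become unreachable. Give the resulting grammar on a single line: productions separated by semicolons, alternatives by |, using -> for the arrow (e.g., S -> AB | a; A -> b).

S -> bN | bb | jG; G -> j | bN | bb | jG | jN; N -> j | Gb | bN | bb | bj | jG | jN

Unit productions: G->S, N->G.
Unit pairs (A ⇒* B via units): (G,S), (N,G), (N,S).
S: inherits non-unit rules of {S} → bN | bb | jG.
G: inherits non-unit rules of {G, S} → bN | bb | j | jG | jN.
N: inherits non-unit rules of {G, N, S} → Gb | bN | bb | bj | j | jG | jN.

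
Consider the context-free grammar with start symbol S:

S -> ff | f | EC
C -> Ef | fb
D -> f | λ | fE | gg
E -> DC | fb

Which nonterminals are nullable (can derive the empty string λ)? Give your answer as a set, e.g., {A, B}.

{D}

Directly nullable (have an ε-rule): {D}.
Not nullable: C, E, S — each has a terminal in every rule's right-hand side or depends on a non-nullable symbol.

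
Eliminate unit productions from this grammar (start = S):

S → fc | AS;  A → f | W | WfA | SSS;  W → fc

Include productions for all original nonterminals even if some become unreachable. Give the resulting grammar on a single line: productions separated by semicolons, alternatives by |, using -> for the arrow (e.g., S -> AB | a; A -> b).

S -> AS | fc; A -> f | fc | SSS | WfA; W -> fc

Unit productions: A->W.
Unit pairs (A ⇒* B via units): (A,W).
S: inherits non-unit rules of {S} → AS | fc.
A: inherits non-unit rules of {A, W} → SSS | WfA | f | fc.
W: inherits non-unit rules of {W} → fc.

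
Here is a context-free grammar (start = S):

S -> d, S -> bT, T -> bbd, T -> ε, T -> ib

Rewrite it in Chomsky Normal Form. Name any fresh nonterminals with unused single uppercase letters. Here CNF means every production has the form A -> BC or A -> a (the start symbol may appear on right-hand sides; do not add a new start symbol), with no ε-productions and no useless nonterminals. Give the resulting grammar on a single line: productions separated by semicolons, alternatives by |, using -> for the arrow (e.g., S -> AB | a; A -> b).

S -> b | d | AT; A -> b; B -> d; C -> i; D -> AB; T -> AD | CA

Nullable: {T}; after ε-elimination: S -> b | d | bT; T -> ib | bbd.
No unit productions to eliminate.
TERM: introduce A -> b, B -> d, C -> i and substitute in every rule of length ≥2.
BIN: T -> AAB becomes T -> AD, D -> AB.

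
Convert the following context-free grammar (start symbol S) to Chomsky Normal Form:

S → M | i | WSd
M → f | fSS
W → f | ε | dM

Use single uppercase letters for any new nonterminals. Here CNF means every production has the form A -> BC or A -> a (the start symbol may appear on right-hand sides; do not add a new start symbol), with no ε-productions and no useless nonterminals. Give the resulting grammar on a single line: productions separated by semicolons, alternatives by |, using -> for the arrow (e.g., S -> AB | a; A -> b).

S -> f | i | AD | SB | WE; A -> f; B -> d; C -> SS; D -> SS; E -> SB; M -> f | AC; W -> f | BM

Nullable: {W}; after ε-elimination: S -> M | i | Sd | WSd; M -> f | fSS; W -> f | dM.
After unit-elimination: S -> f | i | Sd | WSd | fSS; M -> f | fSS; W -> f | dM.
TERM: introduce B -> d, A -> f and substitute in every rule of length ≥2.
BIN: M -> ASS becomes M -> AC, C -> SS; S -> ASS becomes S -> AD, D -> SS; S -> WSB becomes S -> WE, E -> SB.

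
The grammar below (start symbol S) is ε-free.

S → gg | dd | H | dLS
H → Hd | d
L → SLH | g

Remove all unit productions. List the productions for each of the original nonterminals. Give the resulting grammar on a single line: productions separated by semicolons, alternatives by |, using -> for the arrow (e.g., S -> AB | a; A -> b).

Unit productions: S->H.
Unit pairs (A ⇒* B via units): (S,H).
S: inherits non-unit rules of {H, S} → Hd | d | dLS | dd | gg.
H: inherits non-unit rules of {H} → Hd | d.
L: inherits non-unit rules of {L} → SLH | g.

S -> d | Hd | dd | gg | dLS; H -> d | Hd; L -> g | SLH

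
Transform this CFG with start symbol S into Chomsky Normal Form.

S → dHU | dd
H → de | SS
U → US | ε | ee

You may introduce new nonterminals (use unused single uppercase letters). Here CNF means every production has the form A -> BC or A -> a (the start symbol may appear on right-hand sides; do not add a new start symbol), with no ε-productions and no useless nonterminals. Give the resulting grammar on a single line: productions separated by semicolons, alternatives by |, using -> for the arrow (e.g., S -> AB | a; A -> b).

S -> AA | AC | AH; A -> d; B -> e; C -> HU; D -> HU; H -> AB | SS; U -> AA | AD | AH | BB | US

Nullable: {U}; after ε-elimination: S -> dH | dd | dHU; H -> SS | de; U -> S | US | ee.
After unit-elimination: S -> dH | dd | dHU; H -> SS | de; U -> US | dH | dd | ee | dHU.
TERM: introduce A -> d, B -> e and substitute in every rule of length ≥2.
BIN: S -> AHU becomes S -> AC, C -> HU; U -> AHU becomes U -> AD, D -> HU.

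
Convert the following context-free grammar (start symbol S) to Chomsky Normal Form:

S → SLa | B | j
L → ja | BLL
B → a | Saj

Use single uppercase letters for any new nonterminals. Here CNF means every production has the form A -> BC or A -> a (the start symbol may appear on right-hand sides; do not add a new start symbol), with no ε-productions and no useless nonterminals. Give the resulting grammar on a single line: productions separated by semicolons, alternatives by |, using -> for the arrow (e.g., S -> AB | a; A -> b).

S -> a | j | SF | SG; A -> a; B -> a | SD; C -> j; D -> AC; E -> LL; F -> AC; G -> LA; L -> BE | CA

No ε-productions.
After unit-elimination: S -> a | j | SLa | Saj; B -> a | Saj; L -> ja | BLL.
TERM: introduce A -> a, C -> j and substitute in every rule of length ≥2.
BIN: B -> SAC becomes B -> SD, D -> AC; L -> BLL becomes L -> BE, E -> LL; S -> SAC becomes S -> SF, F -> AC; S -> SLA becomes S -> SG, G -> LA.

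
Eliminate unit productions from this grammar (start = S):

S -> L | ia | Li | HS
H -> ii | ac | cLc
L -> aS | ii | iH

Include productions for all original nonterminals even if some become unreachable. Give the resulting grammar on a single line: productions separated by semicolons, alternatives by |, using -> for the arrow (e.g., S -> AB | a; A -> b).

S -> HS | Li | aS | iH | ia | ii; H -> ac | ii | cLc; L -> aS | iH | ii

Unit productions: S->L.
Unit pairs (A ⇒* B via units): (S,L).
S: inherits non-unit rules of {L, S} → HS | Li | aS | iH | ia | ii.
H: inherits non-unit rules of {H} → ac | cLc | ii.
L: inherits non-unit rules of {L} → aS | iH | ii.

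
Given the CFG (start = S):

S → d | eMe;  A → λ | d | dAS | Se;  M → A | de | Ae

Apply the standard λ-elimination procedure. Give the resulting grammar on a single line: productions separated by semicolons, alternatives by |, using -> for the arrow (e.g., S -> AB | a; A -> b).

Nullable set: {A, M}.
S -> eMe: M nullable, giving eMe | ee.
Drop A -> λ.
A -> dAS: A nullable, giving dAS | dS.
M -> A: A nullable, giving A.
M -> Ae: A nullable, giving Ae | e.
Unchanged (no nullable symbols): S -> d; A -> Se; A -> d; M -> de.

S -> d | ee | eMe; A -> d | Se | dS | dAS; M -> A | e | Ae | de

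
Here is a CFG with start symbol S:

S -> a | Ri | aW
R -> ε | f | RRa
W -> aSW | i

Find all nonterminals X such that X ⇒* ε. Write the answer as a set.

Directly nullable (have an ε-rule): {R}.
Not nullable: S, W — each has a terminal in every rule's right-hand side or depends on a non-nullable symbol.

{R}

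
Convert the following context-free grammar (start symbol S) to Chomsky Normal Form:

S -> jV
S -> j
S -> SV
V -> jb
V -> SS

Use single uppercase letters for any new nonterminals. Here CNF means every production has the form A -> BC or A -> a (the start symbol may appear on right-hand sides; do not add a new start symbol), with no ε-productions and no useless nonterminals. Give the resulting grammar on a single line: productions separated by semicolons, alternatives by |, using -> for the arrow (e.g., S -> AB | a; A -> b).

No ε-productions.
No unit productions to eliminate.
TERM: introduce B -> b, A -> j and substitute in every rule of length ≥2.

S -> j | AV | SV; A -> j; B -> b; V -> AB | SS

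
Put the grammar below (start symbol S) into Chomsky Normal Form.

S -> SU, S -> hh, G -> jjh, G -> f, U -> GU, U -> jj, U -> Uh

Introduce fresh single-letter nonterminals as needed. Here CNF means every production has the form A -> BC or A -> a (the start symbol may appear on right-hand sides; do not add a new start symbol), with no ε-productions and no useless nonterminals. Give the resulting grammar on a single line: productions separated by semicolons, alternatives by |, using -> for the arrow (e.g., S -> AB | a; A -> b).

S -> BB | SU; A -> j; B -> h; C -> AB; G -> f | AC; U -> AA | GU | UB

No ε-productions.
No unit productions to eliminate.
TERM: introduce B -> h, A -> j and substitute in every rule of length ≥2.
BIN: G -> AAB becomes G -> AC, C -> AB.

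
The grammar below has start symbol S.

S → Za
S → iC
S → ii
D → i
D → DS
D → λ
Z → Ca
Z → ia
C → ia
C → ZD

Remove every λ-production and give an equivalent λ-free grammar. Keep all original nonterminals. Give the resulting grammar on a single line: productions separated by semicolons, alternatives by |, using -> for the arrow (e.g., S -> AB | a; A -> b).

S -> Za | iC | ii; C -> Z | ZD | ia; D -> S | i | DS; Z -> Ca | ia

Nullable set: {D}.
C -> ZD: D nullable, giving Z | ZD.
Drop D -> λ.
D -> DS: D nullable, giving DS | S.
Unchanged (no nullable symbols): S -> Za; S -> iC; S -> ii; C -> ia; D -> i; Z -> Ca; Z -> ia.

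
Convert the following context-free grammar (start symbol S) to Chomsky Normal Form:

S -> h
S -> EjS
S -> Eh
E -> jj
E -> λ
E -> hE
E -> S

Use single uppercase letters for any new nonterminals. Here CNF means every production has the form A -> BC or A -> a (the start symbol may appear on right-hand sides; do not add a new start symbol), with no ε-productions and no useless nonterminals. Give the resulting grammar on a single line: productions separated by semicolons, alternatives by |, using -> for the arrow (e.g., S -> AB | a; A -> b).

S -> h | BS | EA | ED; A -> h; B -> j; C -> BS; D -> BS; E -> h | AE | BB | BS | EA | EC

Nullable: {E}; after ε-elimination: S -> h | Eh | jS | EjS; E -> S | h | hE | jj.
After unit-elimination: S -> h | Eh | jS | EjS; E -> h | Eh | hE | jS | jj | EjS.
TERM: introduce A -> h, B -> j and substitute in every rule of length ≥2.
BIN: E -> EBS becomes E -> EC, C -> BS; S -> EBS becomes S -> ED, D -> BS.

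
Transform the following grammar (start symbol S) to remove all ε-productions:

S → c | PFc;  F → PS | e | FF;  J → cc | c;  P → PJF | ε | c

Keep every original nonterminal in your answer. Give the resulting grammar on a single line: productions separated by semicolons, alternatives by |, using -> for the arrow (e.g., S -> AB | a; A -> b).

S -> c | Fc | PFc; F -> S | e | FF | PS; J -> c | cc; P -> c | JF | PJF

Nullable set: {P}.
S -> PFc: P nullable, giving Fc | PFc.
F -> PS: P nullable, giving PS | S.
Drop P -> ε.
P -> PJF: P nullable, giving JF | PJF.
Unchanged (no nullable symbols): S -> c; F -> FF; F -> e; J -> c; J -> cc; P -> c.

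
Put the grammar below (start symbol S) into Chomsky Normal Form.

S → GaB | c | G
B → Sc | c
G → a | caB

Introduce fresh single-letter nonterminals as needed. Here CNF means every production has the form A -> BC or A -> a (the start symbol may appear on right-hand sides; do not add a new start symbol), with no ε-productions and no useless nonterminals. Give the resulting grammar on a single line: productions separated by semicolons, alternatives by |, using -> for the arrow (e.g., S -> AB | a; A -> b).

No ε-productions.
After unit-elimination: S -> a | c | GaB | caB; B -> c | Sc; G -> a | caB.
TERM: introduce C -> a, A -> c and substitute in every rule of length ≥2.
BIN: G -> ACB becomes G -> AD, D -> CB; S -> ACB becomes S -> AE, E -> CB; S -> GCB becomes S -> GF, F -> CB.

S -> a | c | AE | GF; A -> c; B -> c | SA; C -> a; D -> CB; E -> CB; F -> CB; G -> a | AD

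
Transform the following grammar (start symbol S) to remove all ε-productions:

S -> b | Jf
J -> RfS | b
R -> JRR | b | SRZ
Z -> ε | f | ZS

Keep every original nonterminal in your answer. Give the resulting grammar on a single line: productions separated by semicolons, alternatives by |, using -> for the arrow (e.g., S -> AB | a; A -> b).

Nullable set: {Z}.
R -> SRZ: Z nullable, giving SR | SRZ.
Drop Z -> ε.
Z -> ZS: Z nullable, giving S | ZS.
Unchanged (no nullable symbols): S -> Jf; S -> b; J -> RfS; J -> b; R -> JRR; R -> b; Z -> f.

S -> b | Jf; J -> b | RfS; R -> b | SR | JRR | SRZ; Z -> S | f | ZS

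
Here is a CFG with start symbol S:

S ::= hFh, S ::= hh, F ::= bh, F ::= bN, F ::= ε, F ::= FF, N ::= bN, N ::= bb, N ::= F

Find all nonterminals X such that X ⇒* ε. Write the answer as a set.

{F, N}

Directly nullable (have an ε-rule): {F}.
N is nullable via N -> F (every symbol on the right is already known nullable).
Not nullable: S — each has a terminal in every rule's right-hand side or depends on a non-nullable symbol.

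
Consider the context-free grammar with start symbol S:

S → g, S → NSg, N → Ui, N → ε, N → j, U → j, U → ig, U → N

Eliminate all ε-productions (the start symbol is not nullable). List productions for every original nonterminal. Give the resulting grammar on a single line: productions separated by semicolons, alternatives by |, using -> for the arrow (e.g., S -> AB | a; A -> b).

Nullable set: {N, U}.
S -> NSg: N nullable, giving NSg | Sg.
Drop N -> ε.
N -> Ui: U nullable, giving Ui | i.
U -> N: N nullable, giving N.
Unchanged (no nullable symbols): S -> g; N -> j; U -> ig; U -> j.

S -> g | Sg | NSg; N -> i | j | Ui; U -> N | j | ig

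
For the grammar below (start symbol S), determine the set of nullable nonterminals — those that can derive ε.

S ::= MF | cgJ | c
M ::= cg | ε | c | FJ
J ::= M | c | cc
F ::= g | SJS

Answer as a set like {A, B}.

Directly nullable (have an ε-rule): {M}.
J is nullable via J -> M (every symbol on the right is already known nullable).
Not nullable: F, S — each has a terminal in every rule's right-hand side or depends on a non-nullable symbol.

{J, M}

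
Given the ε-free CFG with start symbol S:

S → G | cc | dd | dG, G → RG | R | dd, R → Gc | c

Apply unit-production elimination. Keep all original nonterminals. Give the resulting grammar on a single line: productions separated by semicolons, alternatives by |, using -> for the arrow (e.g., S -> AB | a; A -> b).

Unit productions: G->R, S->G.
Unit pairs (A ⇒* B via units): (G,R), (S,G), (S,R).
S: inherits non-unit rules of {G, R, S} → Gc | RG | c | cc | dG | dd.
G: inherits non-unit rules of {G, R} → Gc | RG | c | dd.
R: inherits non-unit rules of {R} → Gc | c.

S -> c | Gc | RG | cc | dG | dd; G -> c | Gc | RG | dd; R -> c | Gc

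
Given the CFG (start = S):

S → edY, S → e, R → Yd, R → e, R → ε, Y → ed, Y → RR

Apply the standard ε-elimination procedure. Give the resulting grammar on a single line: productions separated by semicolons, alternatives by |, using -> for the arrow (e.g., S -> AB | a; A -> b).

S -> e | ed | edY; R -> d | e | Yd; Y -> R | RR | ed

Nullable set: {R, Y}.
S -> edY: Y nullable, giving ed | edY.
Drop R -> ε.
R -> Yd: Y nullable, giving Yd | d.
Y -> RR: R, R nullable, giving R | RR.
Unchanged (no nullable symbols): S -> e; R -> e; Y -> ed.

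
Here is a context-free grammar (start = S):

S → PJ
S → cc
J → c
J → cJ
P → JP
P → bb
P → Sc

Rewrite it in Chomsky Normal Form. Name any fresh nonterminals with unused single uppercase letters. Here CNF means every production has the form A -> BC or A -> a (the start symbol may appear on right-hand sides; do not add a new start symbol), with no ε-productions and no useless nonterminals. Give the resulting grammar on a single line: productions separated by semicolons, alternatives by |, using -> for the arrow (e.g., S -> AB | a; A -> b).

No ε-productions.
No unit productions to eliminate.
TERM: introduce B -> b, A -> c and substitute in every rule of length ≥2.

S -> AA | PJ; A -> c; B -> b; J -> c | AJ; P -> BB | JP | SA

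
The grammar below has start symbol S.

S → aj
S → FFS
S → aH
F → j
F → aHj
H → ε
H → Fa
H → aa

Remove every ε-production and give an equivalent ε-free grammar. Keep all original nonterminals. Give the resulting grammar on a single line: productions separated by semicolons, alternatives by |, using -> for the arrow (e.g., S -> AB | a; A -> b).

S -> a | aH | aj | FFS; F -> j | aj | aHj; H -> Fa | aa

Nullable set: {H}.
S -> aH: H nullable, giving a | aH.
F -> aHj: H nullable, giving aHj | aj.
Drop H -> ε.
Unchanged (no nullable symbols): S -> FFS; S -> aj; F -> j; H -> Fa; H -> aa.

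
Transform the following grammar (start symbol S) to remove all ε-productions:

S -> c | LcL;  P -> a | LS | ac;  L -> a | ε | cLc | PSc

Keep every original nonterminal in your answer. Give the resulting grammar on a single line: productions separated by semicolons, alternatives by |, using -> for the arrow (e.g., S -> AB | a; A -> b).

Nullable set: {L}.
S -> LcL: L, L nullable, giving Lc | LcL | c | cL.
Drop L -> ε.
L -> cLc: L nullable, giving cLc | cc.
P -> LS: L nullable, giving LS | S.
Unchanged (no nullable symbols): S -> c; L -> PSc; L -> a; P -> a; P -> ac.

S -> c | Lc | cL | LcL; L -> a | cc | PSc | cLc; P -> S | a | LS | ac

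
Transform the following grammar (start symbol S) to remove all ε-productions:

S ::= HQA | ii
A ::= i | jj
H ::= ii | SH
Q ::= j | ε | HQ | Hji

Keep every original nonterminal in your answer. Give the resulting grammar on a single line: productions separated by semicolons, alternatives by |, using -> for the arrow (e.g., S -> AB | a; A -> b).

S -> HA | ii | HQA; A -> i | jj; H -> SH | ii; Q -> H | j | HQ | Hji

Nullable set: {Q}.
S -> HQA: Q nullable, giving HA | HQA.
Drop Q -> ε.
Q -> HQ: Q nullable, giving H | HQ.
Unchanged (no nullable symbols): S -> ii; A -> i; A -> jj; H -> SH; H -> ii; Q -> Hji; Q -> j.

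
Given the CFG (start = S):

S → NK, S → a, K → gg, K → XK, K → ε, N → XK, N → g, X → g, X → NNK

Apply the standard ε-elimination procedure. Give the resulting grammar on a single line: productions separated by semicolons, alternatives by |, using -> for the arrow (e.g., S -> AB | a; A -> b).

S -> N | a | NK; K -> X | XK | gg; N -> X | g | XK; X -> g | NN | NNK

Nullable set: {K}.
S -> NK: K nullable, giving N | NK.
Drop K -> ε.
K -> XK: K nullable, giving X | XK.
N -> XK: K nullable, giving X | XK.
X -> NNK: K nullable, giving NN | NNK.
Unchanged (no nullable symbols): S -> a; K -> gg; N -> g; X -> g.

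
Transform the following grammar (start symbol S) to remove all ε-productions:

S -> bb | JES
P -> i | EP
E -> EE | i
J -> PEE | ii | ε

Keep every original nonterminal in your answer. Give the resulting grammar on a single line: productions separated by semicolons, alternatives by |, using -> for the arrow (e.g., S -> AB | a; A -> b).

S -> ES | bb | JES; E -> i | EE; J -> ii | PEE; P -> i | EP

Nullable set: {J}.
S -> JES: J nullable, giving ES | JES.
Drop J -> ε.
Unchanged (no nullable symbols): S -> bb; E -> EE; E -> i; J -> PEE; J -> ii; P -> EP; P -> i.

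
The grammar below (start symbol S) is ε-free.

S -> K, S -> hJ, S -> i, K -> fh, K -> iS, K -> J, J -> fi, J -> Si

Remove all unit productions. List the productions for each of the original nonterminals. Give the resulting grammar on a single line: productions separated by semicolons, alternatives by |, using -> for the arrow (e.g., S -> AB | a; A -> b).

S -> i | Si | fh | fi | hJ | iS; J -> Si | fi; K -> Si | fh | fi | iS

Unit productions: K->J, S->K.
Unit pairs (A ⇒* B via units): (K,J), (S,J), (S,K).
S: inherits non-unit rules of {J, K, S} → Si | fh | fi | hJ | i | iS.
J: inherits non-unit rules of {J} → Si | fi.
K: inherits non-unit rules of {J, K} → Si | fh | fi | iS.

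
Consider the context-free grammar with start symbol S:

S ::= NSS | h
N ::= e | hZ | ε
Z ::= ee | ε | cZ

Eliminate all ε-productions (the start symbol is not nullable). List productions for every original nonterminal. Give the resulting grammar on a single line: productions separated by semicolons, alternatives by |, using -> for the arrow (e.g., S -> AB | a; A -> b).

Nullable set: {N, Z}.
S -> NSS: N nullable, giving NSS | SS.
Drop N -> ε.
N -> hZ: Z nullable, giving h | hZ.
Drop Z -> ε.
Z -> cZ: Z nullable, giving c | cZ.
Unchanged (no nullable symbols): S -> h; N -> e; Z -> ee.

S -> h | SS | NSS; N -> e | h | hZ; Z -> c | cZ | ee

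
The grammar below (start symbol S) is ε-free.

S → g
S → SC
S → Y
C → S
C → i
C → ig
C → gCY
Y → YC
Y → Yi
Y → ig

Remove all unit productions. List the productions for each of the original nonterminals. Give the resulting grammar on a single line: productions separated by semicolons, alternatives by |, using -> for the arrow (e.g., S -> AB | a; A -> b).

Unit productions: C->S, S->Y.
Unit pairs (A ⇒* B via units): (C,S), (C,Y), (S,Y).
S: inherits non-unit rules of {S, Y} → SC | YC | Yi | g | ig.
C: inherits non-unit rules of {C, S, Y} → SC | YC | Yi | g | gCY | i | ig.
Y: inherits non-unit rules of {Y} → YC | Yi | ig.

S -> g | SC | YC | Yi | ig; C -> g | i | SC | YC | Yi | ig | gCY; Y -> YC | Yi | ig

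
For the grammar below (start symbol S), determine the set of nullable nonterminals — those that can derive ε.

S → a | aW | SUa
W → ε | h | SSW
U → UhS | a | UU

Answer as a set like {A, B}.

{W}

Directly nullable (have an ε-rule): {W}.
Not nullable: S, U — each has a terminal in every rule's right-hand side or depends on a non-nullable symbol.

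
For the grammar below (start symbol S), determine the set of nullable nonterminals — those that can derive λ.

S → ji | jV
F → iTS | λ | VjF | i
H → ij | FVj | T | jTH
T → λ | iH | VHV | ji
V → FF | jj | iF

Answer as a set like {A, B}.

Directly nullable (have an ε-rule): {F, T}.
H is nullable via H -> T (every symbol on the right is already known nullable).
V is nullable via V -> FF (every symbol on the right is already known nullable).
Not nullable: S — each has a terminal in every rule's right-hand side or depends on a non-nullable symbol.

{F, H, T, V}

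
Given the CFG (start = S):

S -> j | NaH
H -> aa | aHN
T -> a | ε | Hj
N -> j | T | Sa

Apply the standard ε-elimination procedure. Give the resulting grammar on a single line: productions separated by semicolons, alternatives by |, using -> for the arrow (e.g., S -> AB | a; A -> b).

Nullable set: {N, T}.
S -> NaH: N nullable, giving NaH | aH.
H -> aHN: N nullable, giving aH | aHN.
N -> T: T nullable, giving T.
Drop T -> ε.
Unchanged (no nullable symbols): S -> j; H -> aa; N -> Sa; N -> j; T -> Hj; T -> a.

S -> j | aH | NaH; H -> aH | aa | aHN; N -> T | j | Sa; T -> a | Hj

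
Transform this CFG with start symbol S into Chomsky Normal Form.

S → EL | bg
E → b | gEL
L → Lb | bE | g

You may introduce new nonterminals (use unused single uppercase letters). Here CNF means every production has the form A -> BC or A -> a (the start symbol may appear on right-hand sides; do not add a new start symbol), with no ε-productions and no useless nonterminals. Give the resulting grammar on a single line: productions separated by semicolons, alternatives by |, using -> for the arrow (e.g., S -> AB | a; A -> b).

S -> BA | EL; A -> g; B -> b; C -> EL; E -> b | AC; L -> g | BE | LB

No ε-productions.
No unit productions to eliminate.
TERM: introduce B -> b, A -> g and substitute in every rule of length ≥2.
BIN: E -> AEL becomes E -> AC, C -> EL.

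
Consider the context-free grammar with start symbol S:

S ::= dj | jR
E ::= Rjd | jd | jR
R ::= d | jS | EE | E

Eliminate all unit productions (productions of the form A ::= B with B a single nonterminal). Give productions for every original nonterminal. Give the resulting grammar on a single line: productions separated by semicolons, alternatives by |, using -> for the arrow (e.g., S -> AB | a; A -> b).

S -> dj | jR; E -> jR | jd | Rjd; R -> d | EE | jR | jS | jd | Rjd

Unit productions: R->E.
Unit pairs (A ⇒* B via units): (R,E).
S: inherits non-unit rules of {S} → dj | jR.
E: inherits non-unit rules of {E} → Rjd | jR | jd.
R: inherits non-unit rules of {E, R} → EE | Rjd | d | jR | jS | jd.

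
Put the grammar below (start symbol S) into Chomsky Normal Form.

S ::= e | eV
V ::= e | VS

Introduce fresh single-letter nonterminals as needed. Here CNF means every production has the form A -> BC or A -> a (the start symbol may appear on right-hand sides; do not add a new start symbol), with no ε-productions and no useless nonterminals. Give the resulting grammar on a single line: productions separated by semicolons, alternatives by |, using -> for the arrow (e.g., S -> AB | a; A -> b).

No ε-productions.
No unit productions to eliminate.
TERM: introduce A -> e and substitute in every rule of length ≥2.

S -> e | AV; A -> e; V -> e | VS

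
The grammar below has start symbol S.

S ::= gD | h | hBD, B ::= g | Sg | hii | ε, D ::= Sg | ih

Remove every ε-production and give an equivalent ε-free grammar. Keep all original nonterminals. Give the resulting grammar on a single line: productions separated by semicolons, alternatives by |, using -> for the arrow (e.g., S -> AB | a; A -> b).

Nullable set: {B}.
S -> hBD: B nullable, giving hBD | hD.
Drop B -> ε.
Unchanged (no nullable symbols): S -> gD; S -> h; B -> Sg; B -> g; B -> hii; D -> Sg; D -> ih.

S -> h | gD | hD | hBD; B -> g | Sg | hii; D -> Sg | ih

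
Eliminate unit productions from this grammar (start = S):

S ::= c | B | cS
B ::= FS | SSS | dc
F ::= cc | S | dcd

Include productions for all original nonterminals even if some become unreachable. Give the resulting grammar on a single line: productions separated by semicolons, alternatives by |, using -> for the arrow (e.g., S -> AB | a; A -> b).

S -> c | FS | cS | dc | SSS; B -> FS | dc | SSS; F -> c | FS | cS | cc | dc | SSS | dcd

Unit productions: F->S, S->B.
Unit pairs (A ⇒* B via units): (F,B), (F,S), (S,B).
S: inherits non-unit rules of {B, S} → FS | SSS | c | cS | dc.
B: inherits non-unit rules of {B} → FS | SSS | dc.
F: inherits non-unit rules of {B, F, S} → FS | SSS | c | cS | cc | dc | dcd.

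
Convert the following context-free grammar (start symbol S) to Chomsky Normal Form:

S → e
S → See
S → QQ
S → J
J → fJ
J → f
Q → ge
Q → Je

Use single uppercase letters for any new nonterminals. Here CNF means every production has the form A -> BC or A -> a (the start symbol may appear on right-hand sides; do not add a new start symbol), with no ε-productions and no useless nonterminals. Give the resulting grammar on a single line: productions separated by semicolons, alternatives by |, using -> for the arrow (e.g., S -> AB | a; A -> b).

S -> e | f | AJ | QQ | SD; A -> f; B -> e; C -> g; D -> BB; J -> f | AJ; Q -> CB | JB

No ε-productions.
After unit-elimination: S -> e | f | QQ | fJ | See; J -> f | fJ; Q -> Je | ge.
TERM: introduce B -> e, A -> f, C -> g and substitute in every rule of length ≥2.
BIN: S -> SBB becomes S -> SD, D -> BB.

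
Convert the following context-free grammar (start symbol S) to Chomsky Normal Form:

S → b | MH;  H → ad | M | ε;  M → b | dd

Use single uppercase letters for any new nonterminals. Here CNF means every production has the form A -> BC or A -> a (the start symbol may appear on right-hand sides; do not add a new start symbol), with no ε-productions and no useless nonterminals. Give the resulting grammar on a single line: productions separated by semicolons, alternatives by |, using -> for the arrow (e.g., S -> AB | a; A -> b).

S -> b | BB | MH; A -> a; B -> d; H -> b | AB | BB; M -> b | BB

Nullable: {H}; after ε-elimination: S -> M | b | MH; H -> M | ad; M -> b | dd.
After unit-elimination: S -> b | MH | dd; H -> b | ad | dd; M -> b | dd.
TERM: introduce A -> a, B -> d and substitute in every rule of length ≥2.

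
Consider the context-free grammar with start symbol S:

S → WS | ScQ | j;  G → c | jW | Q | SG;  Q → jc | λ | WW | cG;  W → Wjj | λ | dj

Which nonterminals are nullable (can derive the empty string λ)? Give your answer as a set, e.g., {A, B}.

{G, Q, W}

Directly nullable (have an ε-rule): {Q, W}.
G is nullable via G -> Q (every symbol on the right is already known nullable).
Not nullable: S — each has a terminal in every rule's right-hand side or depends on a non-nullable symbol.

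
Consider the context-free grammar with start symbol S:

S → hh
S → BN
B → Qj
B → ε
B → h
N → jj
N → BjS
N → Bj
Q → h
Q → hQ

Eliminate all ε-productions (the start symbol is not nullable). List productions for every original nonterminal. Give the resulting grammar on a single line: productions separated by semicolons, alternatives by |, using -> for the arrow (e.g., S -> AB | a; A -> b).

Nullable set: {B}.
S -> BN: B nullable, giving BN | N.
Drop B -> ε.
N -> Bj: B nullable, giving Bj | j.
N -> BjS: B nullable, giving BjS | jS.
Unchanged (no nullable symbols): S -> hh; B -> Qj; B -> h; N -> jj; Q -> h; Q -> hQ.

S -> N | BN | hh; B -> h | Qj; N -> j | Bj | jS | jj | BjS; Q -> h | hQ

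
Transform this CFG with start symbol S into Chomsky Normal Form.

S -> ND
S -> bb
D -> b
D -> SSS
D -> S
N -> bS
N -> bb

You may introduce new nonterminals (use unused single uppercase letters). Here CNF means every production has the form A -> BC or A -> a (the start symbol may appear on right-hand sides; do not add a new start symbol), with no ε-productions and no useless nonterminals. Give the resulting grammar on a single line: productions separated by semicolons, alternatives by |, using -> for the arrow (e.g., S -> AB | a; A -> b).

S -> AA | ND; A -> b; B -> SS; D -> b | AA | ND | SB; N -> AA | AS

No ε-productions.
After unit-elimination: S -> ND | bb; D -> b | ND | bb | SSS; N -> bS | bb.
TERM: introduce A -> b and substitute in every rule of length ≥2.
BIN: D -> SSS becomes D -> SB, B -> SS.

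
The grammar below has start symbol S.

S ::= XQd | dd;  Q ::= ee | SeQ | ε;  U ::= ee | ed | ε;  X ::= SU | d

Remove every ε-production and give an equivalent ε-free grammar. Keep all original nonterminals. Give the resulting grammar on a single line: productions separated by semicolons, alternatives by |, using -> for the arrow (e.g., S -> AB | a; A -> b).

Nullable set: {Q, U}.
S -> XQd: Q nullable, giving XQd | Xd.
Drop Q -> ε.
Q -> SeQ: Q nullable, giving Se | SeQ.
Drop U -> ε.
X -> SU: U nullable, giving S | SU.
Unchanged (no nullable symbols): S -> dd; Q -> ee; U -> ed; U -> ee; X -> d.

S -> Xd | dd | XQd; Q -> Se | ee | SeQ; U -> ed | ee; X -> S | d | SU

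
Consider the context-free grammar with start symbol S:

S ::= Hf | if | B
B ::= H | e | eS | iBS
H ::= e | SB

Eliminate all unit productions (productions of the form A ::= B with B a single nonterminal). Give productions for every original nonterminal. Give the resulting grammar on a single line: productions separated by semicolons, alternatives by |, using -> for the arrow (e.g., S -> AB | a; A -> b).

S -> e | Hf | SB | eS | if | iBS; B -> e | SB | eS | iBS; H -> e | SB

Unit productions: B->H, S->B.
Unit pairs (A ⇒* B via units): (B,H), (S,B), (S,H).
S: inherits non-unit rules of {B, H, S} → Hf | SB | e | eS | iBS | if.
B: inherits non-unit rules of {B, H} → SB | e | eS | iBS.
H: inherits non-unit rules of {H} → SB | e.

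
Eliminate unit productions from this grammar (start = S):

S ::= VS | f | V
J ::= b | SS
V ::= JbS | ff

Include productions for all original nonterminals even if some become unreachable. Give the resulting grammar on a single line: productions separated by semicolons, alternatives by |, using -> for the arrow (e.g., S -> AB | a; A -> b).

S -> f | VS | ff | JbS; J -> b | SS; V -> ff | JbS

Unit productions: S->V.
Unit pairs (A ⇒* B via units): (S,V).
S: inherits non-unit rules of {S, V} → JbS | VS | f | ff.
J: inherits non-unit rules of {J} → SS | b.
V: inherits non-unit rules of {V} → JbS | ff.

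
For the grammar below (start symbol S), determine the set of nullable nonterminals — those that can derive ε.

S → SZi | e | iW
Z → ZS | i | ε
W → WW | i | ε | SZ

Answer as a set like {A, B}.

Directly nullable (have an ε-rule): {W, Z}.
Not nullable: S — each has a terminal in every rule's right-hand side or depends on a non-nullable symbol.

{W, Z}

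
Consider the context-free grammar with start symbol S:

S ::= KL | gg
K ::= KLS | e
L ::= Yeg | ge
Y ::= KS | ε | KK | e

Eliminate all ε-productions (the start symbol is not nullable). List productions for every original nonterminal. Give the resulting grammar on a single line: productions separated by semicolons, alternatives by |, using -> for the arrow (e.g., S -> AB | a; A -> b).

Nullable set: {Y}.
L -> Yeg: Y nullable, giving Yeg | eg.
Drop Y -> ε.
Unchanged (no nullable symbols): S -> KL; S -> gg; K -> KLS; K -> e; L -> ge; Y -> KK; Y -> KS; Y -> e.

S -> KL | gg; K -> e | KLS; L -> eg | ge | Yeg; Y -> e | KK | KS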